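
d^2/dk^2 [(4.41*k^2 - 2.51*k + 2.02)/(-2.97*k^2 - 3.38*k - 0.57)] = (132.82137*k^3 - 62.115174*k^2 - 147.162906*k - 51.85241)/(26.198073*k^6 + 89.443926*k^5 + 116.875143*k^4 + 72.946484*k^3 + 22.430583*k^2 + 3.294486*k + 0.185193)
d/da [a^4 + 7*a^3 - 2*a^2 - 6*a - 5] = 4*a^3 + 21*a^2 - 4*a - 6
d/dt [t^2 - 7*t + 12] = 2*t - 7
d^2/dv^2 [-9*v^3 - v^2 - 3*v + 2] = -54*v - 2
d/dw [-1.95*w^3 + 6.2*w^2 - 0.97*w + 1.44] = -5.85*w^2 + 12.4*w - 0.97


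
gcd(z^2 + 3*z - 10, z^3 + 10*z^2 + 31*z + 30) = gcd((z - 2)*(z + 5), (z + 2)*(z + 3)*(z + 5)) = z + 5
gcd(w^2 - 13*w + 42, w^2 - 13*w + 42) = w^2 - 13*w + 42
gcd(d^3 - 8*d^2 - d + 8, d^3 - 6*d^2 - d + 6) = d^2 - 1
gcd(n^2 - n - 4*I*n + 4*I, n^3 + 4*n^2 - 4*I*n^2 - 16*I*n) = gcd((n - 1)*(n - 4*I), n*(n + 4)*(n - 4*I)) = n - 4*I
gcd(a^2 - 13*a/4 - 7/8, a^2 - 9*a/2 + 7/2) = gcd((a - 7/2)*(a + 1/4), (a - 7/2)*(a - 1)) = a - 7/2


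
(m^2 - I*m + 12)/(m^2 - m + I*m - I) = (m^2 - I*m + 12)/(m^2 - m + I*m - I)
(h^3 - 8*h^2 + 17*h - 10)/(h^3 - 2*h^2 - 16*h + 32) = (h^2 - 6*h + 5)/(h^2 - 16)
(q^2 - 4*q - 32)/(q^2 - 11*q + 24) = (q + 4)/(q - 3)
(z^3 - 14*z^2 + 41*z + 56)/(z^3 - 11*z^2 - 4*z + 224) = (z + 1)/(z + 4)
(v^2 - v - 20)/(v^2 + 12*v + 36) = (v^2 - v - 20)/(v^2 + 12*v + 36)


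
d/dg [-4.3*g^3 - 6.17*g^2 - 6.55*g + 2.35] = -12.9*g^2 - 12.34*g - 6.55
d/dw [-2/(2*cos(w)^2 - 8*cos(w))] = 2*(2 - cos(w))*sin(w)/((cos(w) - 4)^2*cos(w)^2)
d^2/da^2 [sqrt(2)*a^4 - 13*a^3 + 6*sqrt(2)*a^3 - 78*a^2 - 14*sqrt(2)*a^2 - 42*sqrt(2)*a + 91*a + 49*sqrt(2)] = 12*sqrt(2)*a^2 - 78*a + 36*sqrt(2)*a - 156 - 28*sqrt(2)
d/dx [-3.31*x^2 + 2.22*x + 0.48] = 2.22 - 6.62*x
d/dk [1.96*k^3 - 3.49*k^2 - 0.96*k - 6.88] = 5.88*k^2 - 6.98*k - 0.96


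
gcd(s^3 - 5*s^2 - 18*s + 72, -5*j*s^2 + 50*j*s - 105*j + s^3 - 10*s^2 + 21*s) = s - 3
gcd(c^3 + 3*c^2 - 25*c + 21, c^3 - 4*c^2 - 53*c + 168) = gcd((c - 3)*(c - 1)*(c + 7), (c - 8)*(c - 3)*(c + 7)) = c^2 + 4*c - 21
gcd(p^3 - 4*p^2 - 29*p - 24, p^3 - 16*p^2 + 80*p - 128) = p - 8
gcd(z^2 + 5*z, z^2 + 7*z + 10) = z + 5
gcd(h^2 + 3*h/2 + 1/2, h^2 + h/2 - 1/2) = h + 1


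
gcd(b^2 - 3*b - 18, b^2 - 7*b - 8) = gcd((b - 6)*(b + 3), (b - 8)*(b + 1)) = 1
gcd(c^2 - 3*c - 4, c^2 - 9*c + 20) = c - 4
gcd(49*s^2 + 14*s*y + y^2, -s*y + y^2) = 1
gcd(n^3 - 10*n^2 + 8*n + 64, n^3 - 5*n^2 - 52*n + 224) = n^2 - 12*n + 32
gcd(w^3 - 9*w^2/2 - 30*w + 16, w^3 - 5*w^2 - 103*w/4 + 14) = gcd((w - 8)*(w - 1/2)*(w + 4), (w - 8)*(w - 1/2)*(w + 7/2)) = w^2 - 17*w/2 + 4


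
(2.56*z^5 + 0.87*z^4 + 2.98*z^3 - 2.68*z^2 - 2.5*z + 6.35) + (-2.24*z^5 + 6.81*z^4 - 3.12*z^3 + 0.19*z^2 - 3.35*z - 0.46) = 0.32*z^5 + 7.68*z^4 - 0.14*z^3 - 2.49*z^2 - 5.85*z + 5.89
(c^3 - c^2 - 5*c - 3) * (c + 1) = c^4 - 6*c^2 - 8*c - 3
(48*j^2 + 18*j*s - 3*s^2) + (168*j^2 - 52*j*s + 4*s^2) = 216*j^2 - 34*j*s + s^2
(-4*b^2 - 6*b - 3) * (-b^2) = 4*b^4 + 6*b^3 + 3*b^2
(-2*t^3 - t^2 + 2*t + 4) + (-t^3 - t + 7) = -3*t^3 - t^2 + t + 11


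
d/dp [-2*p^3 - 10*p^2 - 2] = 2*p*(-3*p - 10)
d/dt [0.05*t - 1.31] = 0.0500000000000000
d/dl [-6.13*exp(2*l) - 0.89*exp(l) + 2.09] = (-12.26*exp(l) - 0.89)*exp(l)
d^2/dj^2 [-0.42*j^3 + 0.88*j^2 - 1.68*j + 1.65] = 1.76 - 2.52*j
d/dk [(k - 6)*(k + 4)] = 2*k - 2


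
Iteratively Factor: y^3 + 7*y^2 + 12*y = (y + 3)*(y^2 + 4*y) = y*(y + 3)*(y + 4)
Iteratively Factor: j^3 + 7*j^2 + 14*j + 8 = (j + 2)*(j^2 + 5*j + 4) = (j + 1)*(j + 2)*(j + 4)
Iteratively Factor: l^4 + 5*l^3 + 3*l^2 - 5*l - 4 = (l + 4)*(l^3 + l^2 - l - 1) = (l + 1)*(l + 4)*(l^2 - 1) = (l + 1)^2*(l + 4)*(l - 1)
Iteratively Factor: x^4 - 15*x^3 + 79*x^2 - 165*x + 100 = (x - 1)*(x^3 - 14*x^2 + 65*x - 100) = (x - 4)*(x - 1)*(x^2 - 10*x + 25) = (x - 5)*(x - 4)*(x - 1)*(x - 5)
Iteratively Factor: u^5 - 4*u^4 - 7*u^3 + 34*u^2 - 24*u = (u - 1)*(u^4 - 3*u^3 - 10*u^2 + 24*u) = u*(u - 1)*(u^3 - 3*u^2 - 10*u + 24) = u*(u - 2)*(u - 1)*(u^2 - u - 12) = u*(u - 2)*(u - 1)*(u + 3)*(u - 4)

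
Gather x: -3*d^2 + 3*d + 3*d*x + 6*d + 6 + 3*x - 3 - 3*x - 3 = -3*d^2 + 3*d*x + 9*d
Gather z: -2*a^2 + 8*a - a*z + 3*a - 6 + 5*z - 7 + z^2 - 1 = -2*a^2 + 11*a + z^2 + z*(5 - a) - 14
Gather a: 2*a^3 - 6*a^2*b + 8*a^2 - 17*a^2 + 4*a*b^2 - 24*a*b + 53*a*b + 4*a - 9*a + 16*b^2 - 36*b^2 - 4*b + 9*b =2*a^3 + a^2*(-6*b - 9) + a*(4*b^2 + 29*b - 5) - 20*b^2 + 5*b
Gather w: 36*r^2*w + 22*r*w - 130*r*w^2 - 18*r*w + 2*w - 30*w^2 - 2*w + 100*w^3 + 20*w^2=100*w^3 + w^2*(-130*r - 10) + w*(36*r^2 + 4*r)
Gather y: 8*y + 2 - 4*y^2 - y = -4*y^2 + 7*y + 2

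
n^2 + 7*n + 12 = (n + 3)*(n + 4)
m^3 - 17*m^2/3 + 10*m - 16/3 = (m - 8/3)*(m - 2)*(m - 1)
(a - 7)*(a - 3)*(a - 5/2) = a^3 - 25*a^2/2 + 46*a - 105/2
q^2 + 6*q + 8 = (q + 2)*(q + 4)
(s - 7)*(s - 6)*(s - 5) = s^3 - 18*s^2 + 107*s - 210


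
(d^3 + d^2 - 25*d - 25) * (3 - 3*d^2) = -3*d^5 - 3*d^4 + 78*d^3 + 78*d^2 - 75*d - 75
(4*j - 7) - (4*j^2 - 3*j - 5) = -4*j^2 + 7*j - 2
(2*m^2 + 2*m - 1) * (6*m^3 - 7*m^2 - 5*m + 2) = 12*m^5 - 2*m^4 - 30*m^3 + m^2 + 9*m - 2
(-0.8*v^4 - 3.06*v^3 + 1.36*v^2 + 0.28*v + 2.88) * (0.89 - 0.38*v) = 0.304*v^5 + 0.4508*v^4 - 3.2402*v^3 + 1.104*v^2 - 0.8452*v + 2.5632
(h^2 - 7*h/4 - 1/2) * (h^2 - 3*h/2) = h^4 - 13*h^3/4 + 17*h^2/8 + 3*h/4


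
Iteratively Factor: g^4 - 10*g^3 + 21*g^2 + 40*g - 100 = (g - 5)*(g^3 - 5*g^2 - 4*g + 20) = (g - 5)*(g + 2)*(g^2 - 7*g + 10) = (g - 5)^2*(g + 2)*(g - 2)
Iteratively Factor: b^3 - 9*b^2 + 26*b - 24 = (b - 2)*(b^2 - 7*b + 12) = (b - 4)*(b - 2)*(b - 3)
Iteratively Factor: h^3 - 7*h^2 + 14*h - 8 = (h - 2)*(h^2 - 5*h + 4) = (h - 4)*(h - 2)*(h - 1)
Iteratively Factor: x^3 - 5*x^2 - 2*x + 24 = (x - 3)*(x^2 - 2*x - 8) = (x - 3)*(x + 2)*(x - 4)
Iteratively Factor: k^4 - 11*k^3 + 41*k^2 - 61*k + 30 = (k - 5)*(k^3 - 6*k^2 + 11*k - 6) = (k - 5)*(k - 2)*(k^2 - 4*k + 3) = (k - 5)*(k - 2)*(k - 1)*(k - 3)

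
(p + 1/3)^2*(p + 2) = p^3 + 8*p^2/3 + 13*p/9 + 2/9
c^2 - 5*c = c*(c - 5)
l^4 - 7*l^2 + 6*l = l*(l - 2)*(l - 1)*(l + 3)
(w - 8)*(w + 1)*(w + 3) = w^3 - 4*w^2 - 29*w - 24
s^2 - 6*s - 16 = (s - 8)*(s + 2)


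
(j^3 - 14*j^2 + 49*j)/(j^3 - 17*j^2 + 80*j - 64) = j*(j^2 - 14*j + 49)/(j^3 - 17*j^2 + 80*j - 64)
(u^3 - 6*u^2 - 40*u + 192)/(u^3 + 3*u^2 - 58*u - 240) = (u - 4)/(u + 5)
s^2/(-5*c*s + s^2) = s/(-5*c + s)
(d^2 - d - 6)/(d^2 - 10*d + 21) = (d + 2)/(d - 7)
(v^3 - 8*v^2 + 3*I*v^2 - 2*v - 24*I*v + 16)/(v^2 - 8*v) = v + 3*I - 2/v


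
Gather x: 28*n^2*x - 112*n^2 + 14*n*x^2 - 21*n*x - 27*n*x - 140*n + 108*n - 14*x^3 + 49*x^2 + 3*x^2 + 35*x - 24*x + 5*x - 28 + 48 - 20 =-112*n^2 - 32*n - 14*x^3 + x^2*(14*n + 52) + x*(28*n^2 - 48*n + 16)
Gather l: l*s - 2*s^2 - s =l*s - 2*s^2 - s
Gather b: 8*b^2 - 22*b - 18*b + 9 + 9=8*b^2 - 40*b + 18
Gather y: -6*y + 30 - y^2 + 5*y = -y^2 - y + 30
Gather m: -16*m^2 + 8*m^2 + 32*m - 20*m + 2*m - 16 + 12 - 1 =-8*m^2 + 14*m - 5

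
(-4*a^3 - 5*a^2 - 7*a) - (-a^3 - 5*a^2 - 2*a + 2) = -3*a^3 - 5*a - 2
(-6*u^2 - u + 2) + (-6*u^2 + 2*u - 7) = -12*u^2 + u - 5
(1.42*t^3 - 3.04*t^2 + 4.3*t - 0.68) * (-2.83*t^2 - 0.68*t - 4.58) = -4.0186*t^5 + 7.6376*t^4 - 16.6054*t^3 + 12.9236*t^2 - 19.2316*t + 3.1144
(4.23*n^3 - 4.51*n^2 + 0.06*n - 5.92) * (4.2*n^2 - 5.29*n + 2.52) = 17.766*n^5 - 41.3187*n^4 + 34.7695*n^3 - 36.5466*n^2 + 31.468*n - 14.9184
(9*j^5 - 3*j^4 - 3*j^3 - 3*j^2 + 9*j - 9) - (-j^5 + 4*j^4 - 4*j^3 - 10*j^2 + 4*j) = 10*j^5 - 7*j^4 + j^3 + 7*j^2 + 5*j - 9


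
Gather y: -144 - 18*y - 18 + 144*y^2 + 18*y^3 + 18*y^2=18*y^3 + 162*y^2 - 18*y - 162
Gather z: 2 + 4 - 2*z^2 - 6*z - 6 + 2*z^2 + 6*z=0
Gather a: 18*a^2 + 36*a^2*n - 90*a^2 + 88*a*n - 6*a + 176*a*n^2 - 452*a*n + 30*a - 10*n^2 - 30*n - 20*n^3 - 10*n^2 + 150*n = a^2*(36*n - 72) + a*(176*n^2 - 364*n + 24) - 20*n^3 - 20*n^2 + 120*n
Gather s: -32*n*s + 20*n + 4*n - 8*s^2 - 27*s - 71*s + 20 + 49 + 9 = 24*n - 8*s^2 + s*(-32*n - 98) + 78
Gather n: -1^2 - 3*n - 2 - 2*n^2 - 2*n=-2*n^2 - 5*n - 3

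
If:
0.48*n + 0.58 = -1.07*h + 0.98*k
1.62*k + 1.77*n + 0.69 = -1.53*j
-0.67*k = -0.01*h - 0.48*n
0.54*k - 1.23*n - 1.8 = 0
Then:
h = -1.00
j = 3.67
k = -1.55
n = -2.14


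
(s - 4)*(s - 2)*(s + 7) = s^3 + s^2 - 34*s + 56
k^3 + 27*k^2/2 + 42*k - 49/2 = (k - 1/2)*(k + 7)^2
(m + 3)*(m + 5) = m^2 + 8*m + 15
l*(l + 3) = l^2 + 3*l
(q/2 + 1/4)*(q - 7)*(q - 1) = q^3/2 - 15*q^2/4 + 3*q/2 + 7/4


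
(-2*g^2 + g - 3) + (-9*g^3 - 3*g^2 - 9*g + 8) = -9*g^3 - 5*g^2 - 8*g + 5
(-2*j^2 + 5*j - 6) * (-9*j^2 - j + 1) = 18*j^4 - 43*j^3 + 47*j^2 + 11*j - 6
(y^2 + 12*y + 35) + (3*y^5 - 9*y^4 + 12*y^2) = 3*y^5 - 9*y^4 + 13*y^2 + 12*y + 35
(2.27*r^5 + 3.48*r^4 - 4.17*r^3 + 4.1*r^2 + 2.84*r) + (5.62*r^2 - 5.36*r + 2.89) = 2.27*r^5 + 3.48*r^4 - 4.17*r^3 + 9.72*r^2 - 2.52*r + 2.89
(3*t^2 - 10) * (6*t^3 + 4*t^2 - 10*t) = 18*t^5 + 12*t^4 - 90*t^3 - 40*t^2 + 100*t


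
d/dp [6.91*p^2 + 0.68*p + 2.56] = 13.82*p + 0.68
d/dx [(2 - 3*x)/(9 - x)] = -25/(x - 9)^2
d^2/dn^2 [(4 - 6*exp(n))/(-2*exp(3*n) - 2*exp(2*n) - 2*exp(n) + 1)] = (96*exp(6*n) - 72*exp(5*n) - 248*exp(4*n) + 36*exp(3*n) - 48*exp(2*n) - 36*exp(n) - 2)*exp(n)/(8*exp(9*n) + 24*exp(8*n) + 48*exp(7*n) + 44*exp(6*n) + 24*exp(5*n) - 12*exp(4*n) - 10*exp(3*n) - 6*exp(2*n) + 6*exp(n) - 1)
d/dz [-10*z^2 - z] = -20*z - 1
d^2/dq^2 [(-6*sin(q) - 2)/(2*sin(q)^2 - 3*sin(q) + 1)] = 4*(6*(1 - cos(q)^2)^2 - 23*sin(q)*cos(q)^2 + 16*cos(q)^2)/((sin(q) - 1)^2*(2*sin(q) - 1)^3)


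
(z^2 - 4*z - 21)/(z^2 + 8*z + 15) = (z - 7)/(z + 5)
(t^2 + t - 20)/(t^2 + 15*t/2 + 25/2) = 2*(t - 4)/(2*t + 5)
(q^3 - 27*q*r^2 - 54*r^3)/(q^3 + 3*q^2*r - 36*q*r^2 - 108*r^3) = (q + 3*r)/(q + 6*r)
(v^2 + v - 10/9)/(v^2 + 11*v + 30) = (v^2 + v - 10/9)/(v^2 + 11*v + 30)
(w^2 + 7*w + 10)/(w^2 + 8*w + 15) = (w + 2)/(w + 3)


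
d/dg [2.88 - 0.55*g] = -0.550000000000000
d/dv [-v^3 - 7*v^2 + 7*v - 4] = -3*v^2 - 14*v + 7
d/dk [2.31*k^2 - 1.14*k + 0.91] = 4.62*k - 1.14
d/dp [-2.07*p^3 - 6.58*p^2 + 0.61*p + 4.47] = -6.21*p^2 - 13.16*p + 0.61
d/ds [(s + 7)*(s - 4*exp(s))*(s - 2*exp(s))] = -6*s^2*exp(s) + 3*s^2 + 16*s*exp(2*s) - 54*s*exp(s) + 14*s + 120*exp(2*s) - 42*exp(s)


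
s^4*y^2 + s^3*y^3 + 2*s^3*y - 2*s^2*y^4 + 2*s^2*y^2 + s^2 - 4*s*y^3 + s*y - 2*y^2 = (s - y)*(s + 2*y)*(s*y + 1)^2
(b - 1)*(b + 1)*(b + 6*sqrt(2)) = b^3 + 6*sqrt(2)*b^2 - b - 6*sqrt(2)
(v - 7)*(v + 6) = v^2 - v - 42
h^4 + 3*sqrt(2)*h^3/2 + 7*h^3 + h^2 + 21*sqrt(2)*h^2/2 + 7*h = h*(h + 7)*(h + sqrt(2)/2)*(h + sqrt(2))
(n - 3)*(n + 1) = n^2 - 2*n - 3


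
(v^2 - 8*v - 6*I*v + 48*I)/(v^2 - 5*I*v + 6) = (v - 8)/(v + I)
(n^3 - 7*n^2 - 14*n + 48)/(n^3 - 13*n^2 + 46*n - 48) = (n + 3)/(n - 3)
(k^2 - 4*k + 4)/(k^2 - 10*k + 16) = (k - 2)/(k - 8)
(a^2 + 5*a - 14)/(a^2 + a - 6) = (a + 7)/(a + 3)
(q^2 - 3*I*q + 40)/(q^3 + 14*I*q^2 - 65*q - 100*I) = (q - 8*I)/(q^2 + 9*I*q - 20)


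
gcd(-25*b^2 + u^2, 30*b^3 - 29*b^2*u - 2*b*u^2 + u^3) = 5*b + u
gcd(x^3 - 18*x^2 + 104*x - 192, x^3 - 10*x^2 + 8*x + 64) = x^2 - 12*x + 32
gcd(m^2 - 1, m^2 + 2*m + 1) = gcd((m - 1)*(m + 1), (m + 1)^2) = m + 1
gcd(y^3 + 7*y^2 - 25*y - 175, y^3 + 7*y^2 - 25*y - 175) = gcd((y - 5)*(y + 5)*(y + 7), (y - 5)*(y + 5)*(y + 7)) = y^3 + 7*y^2 - 25*y - 175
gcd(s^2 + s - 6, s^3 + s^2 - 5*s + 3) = s + 3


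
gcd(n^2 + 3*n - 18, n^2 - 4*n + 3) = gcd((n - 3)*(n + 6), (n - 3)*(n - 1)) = n - 3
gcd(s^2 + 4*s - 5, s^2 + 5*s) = s + 5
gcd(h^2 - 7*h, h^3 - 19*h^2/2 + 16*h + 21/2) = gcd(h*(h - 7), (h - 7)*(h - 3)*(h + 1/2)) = h - 7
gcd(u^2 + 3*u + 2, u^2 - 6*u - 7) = u + 1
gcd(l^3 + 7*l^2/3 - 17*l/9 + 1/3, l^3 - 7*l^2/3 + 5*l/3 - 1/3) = l - 1/3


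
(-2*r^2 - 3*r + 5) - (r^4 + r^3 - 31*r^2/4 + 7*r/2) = -r^4 - r^3 + 23*r^2/4 - 13*r/2 + 5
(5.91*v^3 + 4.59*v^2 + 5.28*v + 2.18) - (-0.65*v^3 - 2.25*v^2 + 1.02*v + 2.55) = 6.56*v^3 + 6.84*v^2 + 4.26*v - 0.37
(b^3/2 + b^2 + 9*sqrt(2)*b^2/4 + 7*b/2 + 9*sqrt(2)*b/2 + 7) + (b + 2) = b^3/2 + b^2 + 9*sqrt(2)*b^2/4 + 9*b/2 + 9*sqrt(2)*b/2 + 9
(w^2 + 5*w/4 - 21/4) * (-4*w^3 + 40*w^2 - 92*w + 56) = -4*w^5 + 35*w^4 - 21*w^3 - 269*w^2 + 553*w - 294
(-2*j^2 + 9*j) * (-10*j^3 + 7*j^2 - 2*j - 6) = 20*j^5 - 104*j^4 + 67*j^3 - 6*j^2 - 54*j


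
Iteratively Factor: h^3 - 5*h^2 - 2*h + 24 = (h - 3)*(h^2 - 2*h - 8) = (h - 4)*(h - 3)*(h + 2)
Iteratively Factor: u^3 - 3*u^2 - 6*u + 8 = (u - 1)*(u^2 - 2*u - 8) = (u - 4)*(u - 1)*(u + 2)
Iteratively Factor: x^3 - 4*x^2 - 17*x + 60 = (x - 5)*(x^2 + x - 12) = (x - 5)*(x + 4)*(x - 3)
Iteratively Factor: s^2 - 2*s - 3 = (s - 3)*(s + 1)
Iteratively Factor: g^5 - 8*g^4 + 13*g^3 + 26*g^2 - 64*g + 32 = (g - 4)*(g^4 - 4*g^3 - 3*g^2 + 14*g - 8) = (g - 4)^2*(g^3 - 3*g + 2) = (g - 4)^2*(g - 1)*(g^2 + g - 2) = (g - 4)^2*(g - 1)^2*(g + 2)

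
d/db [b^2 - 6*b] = 2*b - 6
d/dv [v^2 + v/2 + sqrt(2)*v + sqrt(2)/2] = 2*v + 1/2 + sqrt(2)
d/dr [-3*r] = -3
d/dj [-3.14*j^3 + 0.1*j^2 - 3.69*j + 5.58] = -9.42*j^2 + 0.2*j - 3.69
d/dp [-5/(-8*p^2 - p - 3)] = 5*(-16*p - 1)/(8*p^2 + p + 3)^2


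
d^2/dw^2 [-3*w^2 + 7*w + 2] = -6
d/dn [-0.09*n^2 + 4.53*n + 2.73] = 4.53 - 0.18*n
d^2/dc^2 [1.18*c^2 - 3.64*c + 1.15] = 2.36000000000000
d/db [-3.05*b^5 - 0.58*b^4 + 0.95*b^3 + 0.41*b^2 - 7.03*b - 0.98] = -15.25*b^4 - 2.32*b^3 + 2.85*b^2 + 0.82*b - 7.03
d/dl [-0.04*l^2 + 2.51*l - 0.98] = 2.51 - 0.08*l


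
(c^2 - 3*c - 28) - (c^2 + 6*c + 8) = -9*c - 36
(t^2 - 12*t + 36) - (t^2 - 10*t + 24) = 12 - 2*t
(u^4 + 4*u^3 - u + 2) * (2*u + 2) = 2*u^5 + 10*u^4 + 8*u^3 - 2*u^2 + 2*u + 4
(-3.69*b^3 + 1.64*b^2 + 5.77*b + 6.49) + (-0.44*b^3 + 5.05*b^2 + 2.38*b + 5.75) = -4.13*b^3 + 6.69*b^2 + 8.15*b + 12.24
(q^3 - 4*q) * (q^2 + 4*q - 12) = q^5 + 4*q^4 - 16*q^3 - 16*q^2 + 48*q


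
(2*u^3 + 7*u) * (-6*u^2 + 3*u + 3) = -12*u^5 + 6*u^4 - 36*u^3 + 21*u^2 + 21*u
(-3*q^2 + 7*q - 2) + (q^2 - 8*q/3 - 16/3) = -2*q^2 + 13*q/3 - 22/3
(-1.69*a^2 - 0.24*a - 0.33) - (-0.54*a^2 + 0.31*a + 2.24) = -1.15*a^2 - 0.55*a - 2.57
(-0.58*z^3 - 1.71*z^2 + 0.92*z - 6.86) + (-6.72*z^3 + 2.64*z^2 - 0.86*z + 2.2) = -7.3*z^3 + 0.93*z^2 + 0.0600000000000001*z - 4.66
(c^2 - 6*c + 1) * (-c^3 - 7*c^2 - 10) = -c^5 - c^4 + 41*c^3 - 17*c^2 + 60*c - 10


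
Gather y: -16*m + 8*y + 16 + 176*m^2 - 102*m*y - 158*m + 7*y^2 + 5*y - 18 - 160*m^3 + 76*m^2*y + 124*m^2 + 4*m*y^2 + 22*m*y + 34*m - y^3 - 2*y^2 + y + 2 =-160*m^3 + 300*m^2 - 140*m - y^3 + y^2*(4*m + 5) + y*(76*m^2 - 80*m + 14)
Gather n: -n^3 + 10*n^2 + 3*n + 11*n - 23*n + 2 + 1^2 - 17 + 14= -n^3 + 10*n^2 - 9*n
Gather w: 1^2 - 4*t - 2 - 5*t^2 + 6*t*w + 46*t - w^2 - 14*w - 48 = -5*t^2 + 42*t - w^2 + w*(6*t - 14) - 49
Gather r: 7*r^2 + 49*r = 7*r^2 + 49*r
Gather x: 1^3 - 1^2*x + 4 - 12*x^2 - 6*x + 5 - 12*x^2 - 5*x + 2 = -24*x^2 - 12*x + 12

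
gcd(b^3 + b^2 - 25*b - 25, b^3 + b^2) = b + 1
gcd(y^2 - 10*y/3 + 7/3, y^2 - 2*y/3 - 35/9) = y - 7/3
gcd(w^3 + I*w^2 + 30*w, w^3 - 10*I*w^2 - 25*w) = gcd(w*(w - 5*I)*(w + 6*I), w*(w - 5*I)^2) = w^2 - 5*I*w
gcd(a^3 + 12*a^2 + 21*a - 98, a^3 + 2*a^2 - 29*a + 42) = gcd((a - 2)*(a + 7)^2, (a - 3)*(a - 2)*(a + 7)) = a^2 + 5*a - 14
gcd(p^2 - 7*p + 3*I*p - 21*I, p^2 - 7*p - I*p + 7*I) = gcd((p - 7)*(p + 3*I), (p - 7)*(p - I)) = p - 7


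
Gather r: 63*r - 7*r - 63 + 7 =56*r - 56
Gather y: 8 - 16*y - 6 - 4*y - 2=-20*y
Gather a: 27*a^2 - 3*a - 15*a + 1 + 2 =27*a^2 - 18*a + 3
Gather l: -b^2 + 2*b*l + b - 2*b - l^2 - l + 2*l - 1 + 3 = -b^2 - b - l^2 + l*(2*b + 1) + 2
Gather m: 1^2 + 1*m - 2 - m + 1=0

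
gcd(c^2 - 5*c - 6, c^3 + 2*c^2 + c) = c + 1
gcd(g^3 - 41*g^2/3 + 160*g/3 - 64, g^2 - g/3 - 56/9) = g - 8/3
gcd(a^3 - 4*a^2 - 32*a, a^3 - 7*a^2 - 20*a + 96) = a^2 - 4*a - 32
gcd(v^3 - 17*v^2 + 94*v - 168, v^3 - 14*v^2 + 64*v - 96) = v^2 - 10*v + 24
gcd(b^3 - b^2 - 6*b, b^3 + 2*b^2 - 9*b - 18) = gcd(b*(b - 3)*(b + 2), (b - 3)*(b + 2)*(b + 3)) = b^2 - b - 6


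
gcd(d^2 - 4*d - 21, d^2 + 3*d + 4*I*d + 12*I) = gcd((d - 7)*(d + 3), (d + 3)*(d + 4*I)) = d + 3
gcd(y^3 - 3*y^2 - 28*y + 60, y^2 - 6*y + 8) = y - 2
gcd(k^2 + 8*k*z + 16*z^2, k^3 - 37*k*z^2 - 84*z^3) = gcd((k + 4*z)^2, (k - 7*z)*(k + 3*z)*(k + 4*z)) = k + 4*z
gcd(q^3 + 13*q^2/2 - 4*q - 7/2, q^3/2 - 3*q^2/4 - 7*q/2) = 1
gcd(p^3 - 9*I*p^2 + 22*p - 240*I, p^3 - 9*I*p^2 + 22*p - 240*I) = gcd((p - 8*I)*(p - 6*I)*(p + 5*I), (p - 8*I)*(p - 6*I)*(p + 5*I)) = p^3 - 9*I*p^2 + 22*p - 240*I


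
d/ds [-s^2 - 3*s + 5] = -2*s - 3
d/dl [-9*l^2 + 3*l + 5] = 3 - 18*l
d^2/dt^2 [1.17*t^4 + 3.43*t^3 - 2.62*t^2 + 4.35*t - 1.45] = 14.04*t^2 + 20.58*t - 5.24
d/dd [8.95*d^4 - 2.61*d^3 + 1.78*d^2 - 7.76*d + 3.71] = 35.8*d^3 - 7.83*d^2 + 3.56*d - 7.76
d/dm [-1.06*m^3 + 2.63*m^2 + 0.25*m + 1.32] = -3.18*m^2 + 5.26*m + 0.25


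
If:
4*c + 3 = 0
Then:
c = -3/4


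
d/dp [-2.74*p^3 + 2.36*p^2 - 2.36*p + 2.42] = -8.22*p^2 + 4.72*p - 2.36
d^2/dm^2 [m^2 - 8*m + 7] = 2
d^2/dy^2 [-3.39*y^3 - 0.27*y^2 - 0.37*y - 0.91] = -20.34*y - 0.54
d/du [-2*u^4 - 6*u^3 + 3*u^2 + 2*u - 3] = -8*u^3 - 18*u^2 + 6*u + 2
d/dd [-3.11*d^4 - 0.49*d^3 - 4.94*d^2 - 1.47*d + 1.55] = -12.44*d^3 - 1.47*d^2 - 9.88*d - 1.47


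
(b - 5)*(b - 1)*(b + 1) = b^3 - 5*b^2 - b + 5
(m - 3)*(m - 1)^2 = m^3 - 5*m^2 + 7*m - 3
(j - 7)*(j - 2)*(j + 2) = j^3 - 7*j^2 - 4*j + 28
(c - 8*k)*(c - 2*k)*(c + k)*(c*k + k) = c^4*k - 9*c^3*k^2 + c^3*k + 6*c^2*k^3 - 9*c^2*k^2 + 16*c*k^4 + 6*c*k^3 + 16*k^4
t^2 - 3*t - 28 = (t - 7)*(t + 4)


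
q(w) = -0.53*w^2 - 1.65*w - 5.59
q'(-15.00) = 14.25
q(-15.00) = -100.09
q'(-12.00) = 11.07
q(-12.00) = -62.11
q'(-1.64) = 0.09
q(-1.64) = -4.31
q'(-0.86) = -0.74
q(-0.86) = -4.56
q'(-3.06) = 1.59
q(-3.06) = -5.50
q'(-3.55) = 2.11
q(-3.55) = -6.41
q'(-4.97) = 3.62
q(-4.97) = -10.48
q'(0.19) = -1.85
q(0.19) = -5.92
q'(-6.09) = 4.81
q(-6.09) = -15.20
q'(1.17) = -2.89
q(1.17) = -8.25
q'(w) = -1.06*w - 1.65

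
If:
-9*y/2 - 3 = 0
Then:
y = -2/3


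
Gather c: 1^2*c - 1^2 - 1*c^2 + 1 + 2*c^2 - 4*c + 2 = c^2 - 3*c + 2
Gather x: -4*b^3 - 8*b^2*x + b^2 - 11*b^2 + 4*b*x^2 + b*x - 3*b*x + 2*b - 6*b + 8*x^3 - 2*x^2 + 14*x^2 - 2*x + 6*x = -4*b^3 - 10*b^2 - 4*b + 8*x^3 + x^2*(4*b + 12) + x*(-8*b^2 - 2*b + 4)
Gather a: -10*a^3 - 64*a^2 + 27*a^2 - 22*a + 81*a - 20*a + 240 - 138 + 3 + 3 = -10*a^3 - 37*a^2 + 39*a + 108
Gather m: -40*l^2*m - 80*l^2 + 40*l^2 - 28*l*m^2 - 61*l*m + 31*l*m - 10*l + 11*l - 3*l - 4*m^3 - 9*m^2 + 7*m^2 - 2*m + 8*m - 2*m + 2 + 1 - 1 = -40*l^2 - 2*l - 4*m^3 + m^2*(-28*l - 2) + m*(-40*l^2 - 30*l + 4) + 2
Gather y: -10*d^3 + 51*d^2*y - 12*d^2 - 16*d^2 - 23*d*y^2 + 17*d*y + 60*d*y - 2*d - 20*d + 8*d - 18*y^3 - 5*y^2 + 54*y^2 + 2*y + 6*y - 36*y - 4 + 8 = -10*d^3 - 28*d^2 - 14*d - 18*y^3 + y^2*(49 - 23*d) + y*(51*d^2 + 77*d - 28) + 4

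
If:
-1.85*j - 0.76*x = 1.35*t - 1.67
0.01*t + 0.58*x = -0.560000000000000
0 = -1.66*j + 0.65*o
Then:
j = 41.9135135135135*x + 41.7675675675676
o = 107.040665280665*x + 106.667941787942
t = -58.0*x - 56.0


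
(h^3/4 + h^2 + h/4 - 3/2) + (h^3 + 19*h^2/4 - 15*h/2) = 5*h^3/4 + 23*h^2/4 - 29*h/4 - 3/2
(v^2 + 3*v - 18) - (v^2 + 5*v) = -2*v - 18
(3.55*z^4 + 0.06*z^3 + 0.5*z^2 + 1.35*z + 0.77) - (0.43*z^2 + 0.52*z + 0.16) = 3.55*z^4 + 0.06*z^3 + 0.07*z^2 + 0.83*z + 0.61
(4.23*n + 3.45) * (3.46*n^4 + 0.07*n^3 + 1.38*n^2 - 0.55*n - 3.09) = 14.6358*n^5 + 12.2331*n^4 + 6.0789*n^3 + 2.4345*n^2 - 14.9682*n - 10.6605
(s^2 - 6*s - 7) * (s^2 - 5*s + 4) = s^4 - 11*s^3 + 27*s^2 + 11*s - 28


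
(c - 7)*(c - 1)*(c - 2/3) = c^3 - 26*c^2/3 + 37*c/3 - 14/3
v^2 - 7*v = v*(v - 7)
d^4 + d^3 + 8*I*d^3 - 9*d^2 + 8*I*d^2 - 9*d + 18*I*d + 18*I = (d + 1)*(d - I)*(d + 3*I)*(d + 6*I)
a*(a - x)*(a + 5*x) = a^3 + 4*a^2*x - 5*a*x^2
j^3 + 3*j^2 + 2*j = j*(j + 1)*(j + 2)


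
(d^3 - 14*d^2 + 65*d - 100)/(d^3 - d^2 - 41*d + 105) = (d^2 - 9*d + 20)/(d^2 + 4*d - 21)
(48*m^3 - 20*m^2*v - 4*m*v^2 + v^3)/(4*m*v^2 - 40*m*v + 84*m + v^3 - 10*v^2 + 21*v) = (12*m^2 - 8*m*v + v^2)/(v^2 - 10*v + 21)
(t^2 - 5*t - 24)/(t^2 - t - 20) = (-t^2 + 5*t + 24)/(-t^2 + t + 20)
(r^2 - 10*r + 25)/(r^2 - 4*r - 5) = (r - 5)/(r + 1)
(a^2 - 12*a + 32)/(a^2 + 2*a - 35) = (a^2 - 12*a + 32)/(a^2 + 2*a - 35)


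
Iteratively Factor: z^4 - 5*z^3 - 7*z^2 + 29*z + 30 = (z - 3)*(z^3 - 2*z^2 - 13*z - 10) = (z - 3)*(z + 2)*(z^2 - 4*z - 5) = (z - 3)*(z + 1)*(z + 2)*(z - 5)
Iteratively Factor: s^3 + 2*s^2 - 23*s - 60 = (s + 3)*(s^2 - s - 20) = (s - 5)*(s + 3)*(s + 4)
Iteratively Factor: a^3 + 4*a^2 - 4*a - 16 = (a + 2)*(a^2 + 2*a - 8) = (a - 2)*(a + 2)*(a + 4)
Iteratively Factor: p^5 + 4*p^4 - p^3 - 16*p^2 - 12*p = (p + 2)*(p^4 + 2*p^3 - 5*p^2 - 6*p) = (p + 1)*(p + 2)*(p^3 + p^2 - 6*p) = (p - 2)*(p + 1)*(p + 2)*(p^2 + 3*p) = p*(p - 2)*(p + 1)*(p + 2)*(p + 3)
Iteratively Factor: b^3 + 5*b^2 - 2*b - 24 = (b - 2)*(b^2 + 7*b + 12) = (b - 2)*(b + 4)*(b + 3)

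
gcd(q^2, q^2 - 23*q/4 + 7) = 1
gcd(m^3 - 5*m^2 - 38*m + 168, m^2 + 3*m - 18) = m + 6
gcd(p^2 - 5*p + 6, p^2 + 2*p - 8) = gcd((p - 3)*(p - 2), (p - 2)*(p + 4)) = p - 2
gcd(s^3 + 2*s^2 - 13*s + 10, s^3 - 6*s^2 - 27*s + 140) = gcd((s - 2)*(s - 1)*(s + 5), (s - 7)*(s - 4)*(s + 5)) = s + 5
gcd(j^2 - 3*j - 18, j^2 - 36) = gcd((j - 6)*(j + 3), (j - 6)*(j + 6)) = j - 6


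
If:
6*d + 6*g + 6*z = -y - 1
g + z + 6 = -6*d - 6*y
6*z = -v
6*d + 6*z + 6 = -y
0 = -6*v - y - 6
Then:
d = -7/6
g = 5/6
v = -1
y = 0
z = 1/6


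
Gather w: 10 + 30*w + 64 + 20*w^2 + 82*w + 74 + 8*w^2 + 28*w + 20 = 28*w^2 + 140*w + 168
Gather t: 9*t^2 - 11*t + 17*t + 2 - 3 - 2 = 9*t^2 + 6*t - 3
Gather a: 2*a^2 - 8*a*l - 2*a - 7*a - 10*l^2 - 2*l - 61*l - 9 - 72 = 2*a^2 + a*(-8*l - 9) - 10*l^2 - 63*l - 81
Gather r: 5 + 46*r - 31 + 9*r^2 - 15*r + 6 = 9*r^2 + 31*r - 20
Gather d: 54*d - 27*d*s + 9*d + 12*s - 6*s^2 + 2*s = d*(63 - 27*s) - 6*s^2 + 14*s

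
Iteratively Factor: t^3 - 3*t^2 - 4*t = (t)*(t^2 - 3*t - 4) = t*(t + 1)*(t - 4)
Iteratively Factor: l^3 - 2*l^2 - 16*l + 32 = (l + 4)*(l^2 - 6*l + 8) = (l - 2)*(l + 4)*(l - 4)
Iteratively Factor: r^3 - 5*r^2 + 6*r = (r - 2)*(r^2 - 3*r) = (r - 3)*(r - 2)*(r)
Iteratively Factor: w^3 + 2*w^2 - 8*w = (w)*(w^2 + 2*w - 8) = w*(w + 4)*(w - 2)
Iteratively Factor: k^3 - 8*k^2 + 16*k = (k)*(k^2 - 8*k + 16) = k*(k - 4)*(k - 4)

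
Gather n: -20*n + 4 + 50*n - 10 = 30*n - 6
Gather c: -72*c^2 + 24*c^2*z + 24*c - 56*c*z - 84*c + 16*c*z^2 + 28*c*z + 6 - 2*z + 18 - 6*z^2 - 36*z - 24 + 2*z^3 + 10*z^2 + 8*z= c^2*(24*z - 72) + c*(16*z^2 - 28*z - 60) + 2*z^3 + 4*z^2 - 30*z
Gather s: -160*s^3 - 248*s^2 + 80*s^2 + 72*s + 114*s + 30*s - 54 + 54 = -160*s^3 - 168*s^2 + 216*s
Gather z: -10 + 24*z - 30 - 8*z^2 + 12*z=-8*z^2 + 36*z - 40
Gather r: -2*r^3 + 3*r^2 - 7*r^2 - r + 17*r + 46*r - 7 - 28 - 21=-2*r^3 - 4*r^2 + 62*r - 56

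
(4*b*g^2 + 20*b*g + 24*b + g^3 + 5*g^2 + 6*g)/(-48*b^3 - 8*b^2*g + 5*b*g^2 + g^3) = (-g^2 - 5*g - 6)/(12*b^2 - b*g - g^2)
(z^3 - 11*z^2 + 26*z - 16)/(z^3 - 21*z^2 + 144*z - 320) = (z^2 - 3*z + 2)/(z^2 - 13*z + 40)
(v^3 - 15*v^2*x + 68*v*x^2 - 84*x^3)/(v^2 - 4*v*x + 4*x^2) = (-v^2 + 13*v*x - 42*x^2)/(-v + 2*x)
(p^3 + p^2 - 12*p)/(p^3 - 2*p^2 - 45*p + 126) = p*(p + 4)/(p^2 + p - 42)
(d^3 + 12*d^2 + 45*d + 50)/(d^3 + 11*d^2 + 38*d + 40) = (d + 5)/(d + 4)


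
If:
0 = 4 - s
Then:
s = 4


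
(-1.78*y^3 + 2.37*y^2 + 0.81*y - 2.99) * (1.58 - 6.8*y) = 12.104*y^4 - 18.9284*y^3 - 1.7634*y^2 + 21.6118*y - 4.7242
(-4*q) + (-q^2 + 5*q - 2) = -q^2 + q - 2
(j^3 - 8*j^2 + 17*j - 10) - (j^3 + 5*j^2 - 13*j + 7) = -13*j^2 + 30*j - 17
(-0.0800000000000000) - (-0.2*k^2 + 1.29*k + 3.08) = 0.2*k^2 - 1.29*k - 3.16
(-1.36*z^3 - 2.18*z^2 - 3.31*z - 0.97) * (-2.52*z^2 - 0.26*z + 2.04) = 3.4272*z^5 + 5.8472*z^4 + 6.1336*z^3 - 1.1422*z^2 - 6.5002*z - 1.9788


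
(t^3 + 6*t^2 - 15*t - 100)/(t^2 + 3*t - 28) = (t^2 + 10*t + 25)/(t + 7)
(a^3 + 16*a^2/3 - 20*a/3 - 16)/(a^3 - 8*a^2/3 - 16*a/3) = (a^2 + 4*a - 12)/(a*(a - 4))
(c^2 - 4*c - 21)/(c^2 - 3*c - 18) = (c - 7)/(c - 6)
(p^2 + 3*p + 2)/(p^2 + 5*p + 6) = (p + 1)/(p + 3)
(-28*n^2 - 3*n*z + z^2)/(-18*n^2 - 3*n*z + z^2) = (28*n^2 + 3*n*z - z^2)/(18*n^2 + 3*n*z - z^2)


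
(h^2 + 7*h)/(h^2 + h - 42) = h/(h - 6)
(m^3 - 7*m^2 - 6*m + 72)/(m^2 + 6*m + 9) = (m^2 - 10*m + 24)/(m + 3)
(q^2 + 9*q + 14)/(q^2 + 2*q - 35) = (q + 2)/(q - 5)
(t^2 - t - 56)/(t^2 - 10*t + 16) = (t + 7)/(t - 2)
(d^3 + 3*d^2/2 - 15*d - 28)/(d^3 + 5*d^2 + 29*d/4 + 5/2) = 2*(2*d^2 - d - 28)/(4*d^2 + 12*d + 5)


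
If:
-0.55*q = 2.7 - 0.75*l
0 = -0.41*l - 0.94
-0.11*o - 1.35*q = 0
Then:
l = -2.29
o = 98.62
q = -8.04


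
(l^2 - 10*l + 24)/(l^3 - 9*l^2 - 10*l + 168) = (l - 4)/(l^2 - 3*l - 28)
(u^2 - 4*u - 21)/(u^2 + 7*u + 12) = (u - 7)/(u + 4)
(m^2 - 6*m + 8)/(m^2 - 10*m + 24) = (m - 2)/(m - 6)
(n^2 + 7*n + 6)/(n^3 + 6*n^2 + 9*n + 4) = (n + 6)/(n^2 + 5*n + 4)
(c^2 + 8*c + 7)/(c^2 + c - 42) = (c + 1)/(c - 6)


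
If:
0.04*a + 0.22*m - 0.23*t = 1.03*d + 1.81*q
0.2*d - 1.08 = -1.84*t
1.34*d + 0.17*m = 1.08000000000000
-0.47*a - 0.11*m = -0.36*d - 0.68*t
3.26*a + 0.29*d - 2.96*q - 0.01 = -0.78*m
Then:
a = -0.96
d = -0.13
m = 7.38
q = 0.87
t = 0.60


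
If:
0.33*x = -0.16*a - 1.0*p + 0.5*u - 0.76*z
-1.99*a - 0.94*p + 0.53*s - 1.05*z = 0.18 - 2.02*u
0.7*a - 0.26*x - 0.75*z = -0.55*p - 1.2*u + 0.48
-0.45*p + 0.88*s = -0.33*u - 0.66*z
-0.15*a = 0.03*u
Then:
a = -0.119944474371054*z - 0.03307594197375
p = 0.279559454036142 - 0.174245271121069*z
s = 0.0809391477949732 - 1.06399858490536*z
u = 0.599722371855268*z + 0.16537970986875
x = -0.808189172884632*z - 0.580537722381718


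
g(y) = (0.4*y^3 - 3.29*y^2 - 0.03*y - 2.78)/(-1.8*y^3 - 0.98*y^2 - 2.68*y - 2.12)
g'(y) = (1.2*y^2 - 6.58*y - 0.03)/(-1.8*y^3 - 0.98*y^2 - 2.68*y - 2.12) + (5.4*y^2 + 1.96*y + 2.68)*(0.4*y^3 - 3.29*y^2 - 0.03*y - 2.78)/(-1.8*y^3 - 0.98*y^2 - 2.68*y - 2.12)^2 = (-4.44089209850063e-16*y^5 - 6.314*y^4 - 2.252*y^3 - 8.7682*y^2 + 8.5008*y - 7.3868)/(3.24*y^6 + 3.528*y^5 + 10.6084*y^4 + 12.8848*y^3 + 11.3376*y^2 + 11.3632*y + 4.4944)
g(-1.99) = -1.40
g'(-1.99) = -0.77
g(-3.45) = -0.84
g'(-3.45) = -0.20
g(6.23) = 0.07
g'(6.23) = -0.04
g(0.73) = 0.83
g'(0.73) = -0.30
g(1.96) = 0.50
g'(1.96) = -0.22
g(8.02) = 0.01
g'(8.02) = -0.03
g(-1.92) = -1.45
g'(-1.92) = -0.85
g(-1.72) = -1.66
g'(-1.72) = -1.20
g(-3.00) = -0.94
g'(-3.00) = -0.27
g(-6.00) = -0.56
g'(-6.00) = -0.06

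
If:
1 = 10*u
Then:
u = 1/10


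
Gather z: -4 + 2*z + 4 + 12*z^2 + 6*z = 12*z^2 + 8*z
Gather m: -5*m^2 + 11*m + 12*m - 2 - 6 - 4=-5*m^2 + 23*m - 12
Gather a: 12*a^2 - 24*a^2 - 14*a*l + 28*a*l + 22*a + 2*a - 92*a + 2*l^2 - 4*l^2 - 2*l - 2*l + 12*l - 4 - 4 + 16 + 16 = -12*a^2 + a*(14*l - 68) - 2*l^2 + 8*l + 24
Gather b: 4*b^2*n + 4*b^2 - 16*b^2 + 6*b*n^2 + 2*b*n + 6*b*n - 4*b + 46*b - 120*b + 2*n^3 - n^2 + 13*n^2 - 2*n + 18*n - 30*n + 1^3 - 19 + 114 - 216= b^2*(4*n - 12) + b*(6*n^2 + 8*n - 78) + 2*n^3 + 12*n^2 - 14*n - 120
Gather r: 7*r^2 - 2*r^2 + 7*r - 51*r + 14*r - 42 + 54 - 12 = 5*r^2 - 30*r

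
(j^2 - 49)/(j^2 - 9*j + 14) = (j + 7)/(j - 2)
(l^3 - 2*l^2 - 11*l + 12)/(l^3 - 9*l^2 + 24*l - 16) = (l + 3)/(l - 4)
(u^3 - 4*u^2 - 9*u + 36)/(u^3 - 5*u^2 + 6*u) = (u^2 - u - 12)/(u*(u - 2))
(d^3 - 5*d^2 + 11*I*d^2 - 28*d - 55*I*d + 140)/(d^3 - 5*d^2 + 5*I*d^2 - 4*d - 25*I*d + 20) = (d + 7*I)/(d + I)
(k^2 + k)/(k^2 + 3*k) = (k + 1)/(k + 3)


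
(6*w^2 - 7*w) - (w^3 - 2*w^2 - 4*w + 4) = -w^3 + 8*w^2 - 3*w - 4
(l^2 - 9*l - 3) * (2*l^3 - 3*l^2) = 2*l^5 - 21*l^4 + 21*l^3 + 9*l^2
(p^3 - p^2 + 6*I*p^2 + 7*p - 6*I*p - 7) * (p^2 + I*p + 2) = p^5 - p^4 + 7*I*p^4 + 3*p^3 - 7*I*p^3 - 3*p^2 + 19*I*p^2 + 14*p - 19*I*p - 14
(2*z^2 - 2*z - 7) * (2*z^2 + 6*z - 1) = 4*z^4 + 8*z^3 - 28*z^2 - 40*z + 7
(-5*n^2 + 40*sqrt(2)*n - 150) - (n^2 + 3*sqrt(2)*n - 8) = -6*n^2 + 37*sqrt(2)*n - 142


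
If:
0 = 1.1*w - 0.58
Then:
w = 0.53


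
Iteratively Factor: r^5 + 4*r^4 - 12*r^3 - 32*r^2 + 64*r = (r + 4)*(r^4 - 12*r^2 + 16*r) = r*(r + 4)*(r^3 - 12*r + 16) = r*(r - 2)*(r + 4)*(r^2 + 2*r - 8) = r*(r - 2)^2*(r + 4)*(r + 4)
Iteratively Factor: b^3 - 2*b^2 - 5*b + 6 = (b - 1)*(b^2 - b - 6) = (b - 3)*(b - 1)*(b + 2)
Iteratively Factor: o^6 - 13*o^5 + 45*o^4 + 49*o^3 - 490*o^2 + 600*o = (o - 2)*(o^5 - 11*o^4 + 23*o^3 + 95*o^2 - 300*o) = o*(o - 2)*(o^4 - 11*o^3 + 23*o^2 + 95*o - 300) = o*(o - 5)*(o - 2)*(o^3 - 6*o^2 - 7*o + 60) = o*(o - 5)*(o - 4)*(o - 2)*(o^2 - 2*o - 15) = o*(o - 5)*(o - 4)*(o - 2)*(o + 3)*(o - 5)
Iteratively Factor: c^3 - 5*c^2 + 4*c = (c - 4)*(c^2 - c) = c*(c - 4)*(c - 1)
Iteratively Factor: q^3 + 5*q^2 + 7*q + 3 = (q + 1)*(q^2 + 4*q + 3) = (q + 1)*(q + 3)*(q + 1)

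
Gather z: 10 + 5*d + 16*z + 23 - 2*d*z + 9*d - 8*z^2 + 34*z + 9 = 14*d - 8*z^2 + z*(50 - 2*d) + 42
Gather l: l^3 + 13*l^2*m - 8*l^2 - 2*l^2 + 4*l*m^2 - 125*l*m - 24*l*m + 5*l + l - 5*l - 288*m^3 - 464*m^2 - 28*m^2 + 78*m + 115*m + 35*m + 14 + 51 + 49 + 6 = l^3 + l^2*(13*m - 10) + l*(4*m^2 - 149*m + 1) - 288*m^3 - 492*m^2 + 228*m + 120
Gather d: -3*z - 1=-3*z - 1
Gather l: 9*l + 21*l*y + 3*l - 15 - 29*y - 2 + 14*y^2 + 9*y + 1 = l*(21*y + 12) + 14*y^2 - 20*y - 16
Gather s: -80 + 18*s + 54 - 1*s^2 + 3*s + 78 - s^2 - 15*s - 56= -2*s^2 + 6*s - 4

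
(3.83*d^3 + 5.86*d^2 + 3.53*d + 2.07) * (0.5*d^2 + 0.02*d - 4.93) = 1.915*d^5 + 3.0066*d^4 - 16.9997*d^3 - 27.7842*d^2 - 17.3615*d - 10.2051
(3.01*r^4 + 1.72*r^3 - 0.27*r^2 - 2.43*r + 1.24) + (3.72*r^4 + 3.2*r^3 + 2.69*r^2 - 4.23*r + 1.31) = 6.73*r^4 + 4.92*r^3 + 2.42*r^2 - 6.66*r + 2.55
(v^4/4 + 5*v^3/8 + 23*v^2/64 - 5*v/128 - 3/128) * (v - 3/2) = v^5/4 + v^4/4 - 37*v^3/64 - 37*v^2/64 + 9*v/256 + 9/256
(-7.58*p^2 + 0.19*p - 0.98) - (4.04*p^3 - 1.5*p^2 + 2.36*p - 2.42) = -4.04*p^3 - 6.08*p^2 - 2.17*p + 1.44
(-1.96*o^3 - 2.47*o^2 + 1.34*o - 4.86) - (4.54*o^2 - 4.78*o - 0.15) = -1.96*o^3 - 7.01*o^2 + 6.12*o - 4.71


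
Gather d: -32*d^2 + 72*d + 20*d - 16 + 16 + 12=-32*d^2 + 92*d + 12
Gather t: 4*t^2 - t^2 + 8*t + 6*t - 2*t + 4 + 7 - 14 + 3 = 3*t^2 + 12*t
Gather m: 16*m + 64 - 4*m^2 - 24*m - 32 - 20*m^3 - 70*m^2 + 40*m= -20*m^3 - 74*m^2 + 32*m + 32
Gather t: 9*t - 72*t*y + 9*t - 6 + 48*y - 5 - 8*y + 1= t*(18 - 72*y) + 40*y - 10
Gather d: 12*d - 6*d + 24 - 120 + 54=6*d - 42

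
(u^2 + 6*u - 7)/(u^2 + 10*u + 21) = (u - 1)/(u + 3)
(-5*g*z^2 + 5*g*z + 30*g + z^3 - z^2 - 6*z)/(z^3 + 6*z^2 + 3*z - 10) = (-5*g*z + 15*g + z^2 - 3*z)/(z^2 + 4*z - 5)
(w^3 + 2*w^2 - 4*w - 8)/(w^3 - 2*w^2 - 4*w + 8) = (w + 2)/(w - 2)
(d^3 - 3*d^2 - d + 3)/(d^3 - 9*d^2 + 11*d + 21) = (d - 1)/(d - 7)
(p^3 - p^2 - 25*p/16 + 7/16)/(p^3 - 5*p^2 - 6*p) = (p^2 - 2*p + 7/16)/(p*(p - 6))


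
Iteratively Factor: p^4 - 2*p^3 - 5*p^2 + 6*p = (p - 1)*(p^3 - p^2 - 6*p) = (p - 1)*(p + 2)*(p^2 - 3*p) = p*(p - 1)*(p + 2)*(p - 3)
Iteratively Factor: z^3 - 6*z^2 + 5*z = (z)*(z^2 - 6*z + 5) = z*(z - 1)*(z - 5)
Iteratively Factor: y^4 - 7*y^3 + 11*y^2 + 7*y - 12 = (y - 1)*(y^3 - 6*y^2 + 5*y + 12) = (y - 3)*(y - 1)*(y^2 - 3*y - 4) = (y - 4)*(y - 3)*(y - 1)*(y + 1)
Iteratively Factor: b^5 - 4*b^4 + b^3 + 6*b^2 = (b)*(b^4 - 4*b^3 + b^2 + 6*b) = b*(b - 3)*(b^3 - b^2 - 2*b) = b*(b - 3)*(b - 2)*(b^2 + b) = b^2*(b - 3)*(b - 2)*(b + 1)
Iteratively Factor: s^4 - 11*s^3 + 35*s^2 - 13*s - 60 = (s - 3)*(s^3 - 8*s^2 + 11*s + 20) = (s - 5)*(s - 3)*(s^2 - 3*s - 4) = (s - 5)*(s - 4)*(s - 3)*(s + 1)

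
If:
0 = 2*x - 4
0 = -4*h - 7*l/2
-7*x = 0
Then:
No Solution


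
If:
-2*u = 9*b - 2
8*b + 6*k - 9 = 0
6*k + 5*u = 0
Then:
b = 28/61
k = 325/366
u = -65/61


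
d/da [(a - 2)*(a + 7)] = 2*a + 5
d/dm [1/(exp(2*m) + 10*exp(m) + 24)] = 2*(-exp(m) - 5)*exp(m)/(exp(2*m) + 10*exp(m) + 24)^2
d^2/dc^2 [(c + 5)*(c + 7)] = 2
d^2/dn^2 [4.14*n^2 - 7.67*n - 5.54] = 8.28000000000000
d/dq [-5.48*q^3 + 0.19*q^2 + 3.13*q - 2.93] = -16.44*q^2 + 0.38*q + 3.13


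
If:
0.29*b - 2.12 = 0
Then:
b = 7.31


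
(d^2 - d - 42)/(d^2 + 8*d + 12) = (d - 7)/(d + 2)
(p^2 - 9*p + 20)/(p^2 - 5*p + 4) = (p - 5)/(p - 1)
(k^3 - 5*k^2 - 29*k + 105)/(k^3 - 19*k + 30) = (k - 7)/(k - 2)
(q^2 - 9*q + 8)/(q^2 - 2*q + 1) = (q - 8)/(q - 1)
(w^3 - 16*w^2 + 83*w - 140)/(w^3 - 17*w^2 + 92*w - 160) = (w - 7)/(w - 8)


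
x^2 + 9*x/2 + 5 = (x + 2)*(x + 5/2)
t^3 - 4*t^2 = t^2*(t - 4)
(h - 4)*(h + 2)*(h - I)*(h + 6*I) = h^4 - 2*h^3 + 5*I*h^3 - 2*h^2 - 10*I*h^2 - 12*h - 40*I*h - 48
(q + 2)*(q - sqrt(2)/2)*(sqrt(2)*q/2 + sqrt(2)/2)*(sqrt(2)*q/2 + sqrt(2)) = q^4/2 - sqrt(2)*q^3/4 + 5*q^3/2 - 5*sqrt(2)*q^2/4 + 4*q^2 - 2*sqrt(2)*q + 2*q - sqrt(2)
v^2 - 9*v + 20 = (v - 5)*(v - 4)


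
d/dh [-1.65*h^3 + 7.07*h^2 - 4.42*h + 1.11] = -4.95*h^2 + 14.14*h - 4.42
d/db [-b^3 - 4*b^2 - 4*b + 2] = -3*b^2 - 8*b - 4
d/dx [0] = 0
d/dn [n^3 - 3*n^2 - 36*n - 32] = 3*n^2 - 6*n - 36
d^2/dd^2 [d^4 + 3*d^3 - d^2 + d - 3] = 12*d^2 + 18*d - 2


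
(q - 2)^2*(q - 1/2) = q^3 - 9*q^2/2 + 6*q - 2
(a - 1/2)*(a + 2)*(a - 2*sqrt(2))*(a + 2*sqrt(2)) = a^4 + 3*a^3/2 - 9*a^2 - 12*a + 8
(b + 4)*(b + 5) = b^2 + 9*b + 20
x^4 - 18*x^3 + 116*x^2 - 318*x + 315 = (x - 7)*(x - 5)*(x - 3)^2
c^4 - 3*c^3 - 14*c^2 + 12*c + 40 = (c - 5)*(c - 2)*(c + 2)^2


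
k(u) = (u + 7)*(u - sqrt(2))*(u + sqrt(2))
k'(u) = (u + 7)*(u - sqrt(2)) + (u + 7)*(u + sqrt(2)) + (u - sqrt(2))*(u + sqrt(2)) = 3*u^2 + 14*u - 2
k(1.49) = 1.87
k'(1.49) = 25.52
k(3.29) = 90.80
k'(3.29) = 76.53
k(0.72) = -11.44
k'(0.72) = 9.64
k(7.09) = 680.10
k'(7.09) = 248.06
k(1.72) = 8.36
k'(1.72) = 30.96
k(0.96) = -8.58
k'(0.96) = 14.20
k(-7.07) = -3.36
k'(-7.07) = 48.97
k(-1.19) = -3.39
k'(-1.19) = -14.41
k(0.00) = -14.00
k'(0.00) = -2.00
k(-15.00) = -1784.00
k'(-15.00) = 463.00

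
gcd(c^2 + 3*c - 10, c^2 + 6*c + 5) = c + 5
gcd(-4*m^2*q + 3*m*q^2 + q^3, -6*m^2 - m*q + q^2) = 1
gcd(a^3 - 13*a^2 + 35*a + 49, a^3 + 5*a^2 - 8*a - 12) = a + 1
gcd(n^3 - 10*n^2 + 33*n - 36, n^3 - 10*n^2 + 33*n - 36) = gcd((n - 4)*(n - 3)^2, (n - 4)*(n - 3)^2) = n^3 - 10*n^2 + 33*n - 36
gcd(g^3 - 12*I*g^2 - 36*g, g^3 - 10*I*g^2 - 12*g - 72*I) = g^2 - 12*I*g - 36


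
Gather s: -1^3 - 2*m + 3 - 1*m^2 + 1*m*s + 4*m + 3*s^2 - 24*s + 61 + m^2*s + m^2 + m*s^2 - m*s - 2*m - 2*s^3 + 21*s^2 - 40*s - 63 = -2*s^3 + s^2*(m + 24) + s*(m^2 - 64)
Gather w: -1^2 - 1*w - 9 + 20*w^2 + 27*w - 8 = 20*w^2 + 26*w - 18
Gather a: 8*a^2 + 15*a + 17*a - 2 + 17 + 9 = 8*a^2 + 32*a + 24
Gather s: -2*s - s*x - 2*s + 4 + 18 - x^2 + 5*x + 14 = s*(-x - 4) - x^2 + 5*x + 36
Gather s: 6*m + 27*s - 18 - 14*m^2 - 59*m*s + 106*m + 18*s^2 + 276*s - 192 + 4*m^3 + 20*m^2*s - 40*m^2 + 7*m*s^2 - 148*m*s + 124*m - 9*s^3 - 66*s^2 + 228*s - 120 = 4*m^3 - 54*m^2 + 236*m - 9*s^3 + s^2*(7*m - 48) + s*(20*m^2 - 207*m + 531) - 330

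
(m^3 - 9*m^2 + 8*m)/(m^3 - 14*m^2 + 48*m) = (m - 1)/(m - 6)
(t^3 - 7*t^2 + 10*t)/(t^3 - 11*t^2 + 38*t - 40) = t/(t - 4)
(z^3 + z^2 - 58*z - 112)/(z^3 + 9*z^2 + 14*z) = (z - 8)/z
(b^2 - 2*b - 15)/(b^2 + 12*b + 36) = (b^2 - 2*b - 15)/(b^2 + 12*b + 36)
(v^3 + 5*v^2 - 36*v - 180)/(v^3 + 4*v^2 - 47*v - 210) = (v - 6)/(v - 7)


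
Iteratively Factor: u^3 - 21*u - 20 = (u + 1)*(u^2 - u - 20) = (u + 1)*(u + 4)*(u - 5)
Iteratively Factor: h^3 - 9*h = (h)*(h^2 - 9) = h*(h + 3)*(h - 3)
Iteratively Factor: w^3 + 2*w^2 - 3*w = (w + 3)*(w^2 - w) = w*(w + 3)*(w - 1)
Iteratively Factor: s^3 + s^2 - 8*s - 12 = (s - 3)*(s^2 + 4*s + 4) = (s - 3)*(s + 2)*(s + 2)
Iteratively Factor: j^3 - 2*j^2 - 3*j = (j - 3)*(j^2 + j) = (j - 3)*(j + 1)*(j)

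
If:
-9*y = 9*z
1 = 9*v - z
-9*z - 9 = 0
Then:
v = 0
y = 1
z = -1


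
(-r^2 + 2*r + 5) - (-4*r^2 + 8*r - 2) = 3*r^2 - 6*r + 7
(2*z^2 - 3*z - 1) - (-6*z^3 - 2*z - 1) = 6*z^3 + 2*z^2 - z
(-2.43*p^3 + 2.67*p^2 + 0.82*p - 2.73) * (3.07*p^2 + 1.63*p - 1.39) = -7.4601*p^5 + 4.236*p^4 + 10.2472*p^3 - 10.7558*p^2 - 5.5897*p + 3.7947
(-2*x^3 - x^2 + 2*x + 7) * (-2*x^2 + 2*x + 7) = 4*x^5 - 2*x^4 - 20*x^3 - 17*x^2 + 28*x + 49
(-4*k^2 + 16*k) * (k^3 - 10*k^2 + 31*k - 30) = -4*k^5 + 56*k^4 - 284*k^3 + 616*k^2 - 480*k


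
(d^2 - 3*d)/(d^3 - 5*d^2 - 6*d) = (3 - d)/(-d^2 + 5*d + 6)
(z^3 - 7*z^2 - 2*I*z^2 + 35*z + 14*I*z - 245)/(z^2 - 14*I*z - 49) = (z^2 + z*(-7 + 5*I) - 35*I)/(z - 7*I)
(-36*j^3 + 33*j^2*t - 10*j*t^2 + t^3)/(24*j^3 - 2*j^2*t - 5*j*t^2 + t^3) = (-3*j + t)/(2*j + t)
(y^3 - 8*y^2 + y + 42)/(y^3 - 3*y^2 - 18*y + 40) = (y^3 - 8*y^2 + y + 42)/(y^3 - 3*y^2 - 18*y + 40)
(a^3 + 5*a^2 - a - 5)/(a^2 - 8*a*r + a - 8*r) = (-a^2 - 4*a + 5)/(-a + 8*r)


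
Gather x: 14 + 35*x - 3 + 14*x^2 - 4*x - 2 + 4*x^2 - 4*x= 18*x^2 + 27*x + 9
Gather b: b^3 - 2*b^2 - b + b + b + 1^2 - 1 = b^3 - 2*b^2 + b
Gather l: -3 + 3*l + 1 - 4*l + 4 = 2 - l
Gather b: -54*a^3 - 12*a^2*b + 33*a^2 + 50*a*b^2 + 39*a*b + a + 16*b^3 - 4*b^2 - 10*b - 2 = -54*a^3 + 33*a^2 + a + 16*b^3 + b^2*(50*a - 4) + b*(-12*a^2 + 39*a - 10) - 2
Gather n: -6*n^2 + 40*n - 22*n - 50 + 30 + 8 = -6*n^2 + 18*n - 12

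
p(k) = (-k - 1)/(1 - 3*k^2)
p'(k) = 6*k*(-k - 1)/(1 - 3*k^2)^2 - 1/(1 - 3*k^2)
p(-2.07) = -0.09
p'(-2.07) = -0.01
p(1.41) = 0.49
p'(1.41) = -0.63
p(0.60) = 20.00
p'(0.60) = -887.50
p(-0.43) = -1.28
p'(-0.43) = 5.17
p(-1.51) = -0.09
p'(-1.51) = 0.04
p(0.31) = -1.84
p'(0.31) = -6.22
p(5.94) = 0.07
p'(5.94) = -0.01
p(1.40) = 0.49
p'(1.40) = -0.64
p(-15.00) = -0.02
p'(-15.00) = 0.00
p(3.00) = 0.15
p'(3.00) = -0.07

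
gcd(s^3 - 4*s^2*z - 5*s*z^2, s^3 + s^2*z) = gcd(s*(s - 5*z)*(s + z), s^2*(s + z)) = s^2 + s*z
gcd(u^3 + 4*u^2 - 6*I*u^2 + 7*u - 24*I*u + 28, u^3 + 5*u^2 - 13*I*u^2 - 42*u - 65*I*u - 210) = u - 7*I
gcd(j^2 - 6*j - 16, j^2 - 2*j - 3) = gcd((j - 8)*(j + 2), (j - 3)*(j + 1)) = 1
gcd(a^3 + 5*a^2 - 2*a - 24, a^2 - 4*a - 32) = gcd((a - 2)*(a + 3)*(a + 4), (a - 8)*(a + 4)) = a + 4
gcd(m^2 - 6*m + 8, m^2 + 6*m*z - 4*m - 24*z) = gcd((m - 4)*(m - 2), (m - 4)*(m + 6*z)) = m - 4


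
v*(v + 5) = v^2 + 5*v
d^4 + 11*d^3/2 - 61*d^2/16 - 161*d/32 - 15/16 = (d - 5/4)*(d + 1/4)*(d + 1/2)*(d + 6)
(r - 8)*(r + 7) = r^2 - r - 56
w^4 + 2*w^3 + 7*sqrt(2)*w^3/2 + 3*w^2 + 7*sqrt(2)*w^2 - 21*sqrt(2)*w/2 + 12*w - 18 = (w - 1)*(w + 3)*(w + 3*sqrt(2)/2)*(w + 2*sqrt(2))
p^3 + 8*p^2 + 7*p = p*(p + 1)*(p + 7)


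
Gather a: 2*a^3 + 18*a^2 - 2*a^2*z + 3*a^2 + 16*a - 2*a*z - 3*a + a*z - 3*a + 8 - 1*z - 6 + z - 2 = 2*a^3 + a^2*(21 - 2*z) + a*(10 - z)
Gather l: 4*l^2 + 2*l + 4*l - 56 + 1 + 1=4*l^2 + 6*l - 54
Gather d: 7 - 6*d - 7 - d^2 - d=-d^2 - 7*d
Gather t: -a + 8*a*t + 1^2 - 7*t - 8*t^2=-a - 8*t^2 + t*(8*a - 7) + 1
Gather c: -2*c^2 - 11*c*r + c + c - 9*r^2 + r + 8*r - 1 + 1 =-2*c^2 + c*(2 - 11*r) - 9*r^2 + 9*r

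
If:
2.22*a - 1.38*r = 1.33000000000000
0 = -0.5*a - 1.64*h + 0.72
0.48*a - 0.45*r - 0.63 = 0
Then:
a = -0.80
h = 0.68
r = -2.26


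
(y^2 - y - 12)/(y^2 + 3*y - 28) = (y + 3)/(y + 7)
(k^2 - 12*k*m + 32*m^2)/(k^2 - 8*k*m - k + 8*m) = (k - 4*m)/(k - 1)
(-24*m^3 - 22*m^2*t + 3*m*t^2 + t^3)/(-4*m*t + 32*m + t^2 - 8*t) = (6*m^2 + 7*m*t + t^2)/(t - 8)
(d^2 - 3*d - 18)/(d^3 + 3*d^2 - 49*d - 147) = (d - 6)/(d^2 - 49)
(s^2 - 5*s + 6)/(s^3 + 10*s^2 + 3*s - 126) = (s - 2)/(s^2 + 13*s + 42)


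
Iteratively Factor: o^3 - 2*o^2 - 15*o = (o)*(o^2 - 2*o - 15) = o*(o - 5)*(o + 3)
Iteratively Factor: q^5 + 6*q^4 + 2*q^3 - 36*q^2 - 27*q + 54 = (q + 3)*(q^4 + 3*q^3 - 7*q^2 - 15*q + 18) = (q - 2)*(q + 3)*(q^3 + 5*q^2 + 3*q - 9) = (q - 2)*(q + 3)^2*(q^2 + 2*q - 3) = (q - 2)*(q - 1)*(q + 3)^2*(q + 3)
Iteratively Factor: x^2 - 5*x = (x)*(x - 5)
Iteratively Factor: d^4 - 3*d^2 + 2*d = (d + 2)*(d^3 - 2*d^2 + d) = (d - 1)*(d + 2)*(d^2 - d) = (d - 1)^2*(d + 2)*(d)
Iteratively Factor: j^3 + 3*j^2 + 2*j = (j + 2)*(j^2 + j) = (j + 1)*(j + 2)*(j)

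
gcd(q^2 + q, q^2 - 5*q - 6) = q + 1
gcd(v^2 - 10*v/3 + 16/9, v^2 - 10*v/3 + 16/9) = v^2 - 10*v/3 + 16/9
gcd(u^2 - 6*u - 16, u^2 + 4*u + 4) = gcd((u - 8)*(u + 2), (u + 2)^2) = u + 2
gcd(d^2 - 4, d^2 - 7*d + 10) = d - 2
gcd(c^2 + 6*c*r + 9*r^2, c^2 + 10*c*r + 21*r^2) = c + 3*r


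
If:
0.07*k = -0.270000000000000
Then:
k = -3.86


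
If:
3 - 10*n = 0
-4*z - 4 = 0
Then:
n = 3/10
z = -1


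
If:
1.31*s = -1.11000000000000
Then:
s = -0.85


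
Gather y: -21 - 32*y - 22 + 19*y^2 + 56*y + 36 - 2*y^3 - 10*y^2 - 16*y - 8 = -2*y^3 + 9*y^2 + 8*y - 15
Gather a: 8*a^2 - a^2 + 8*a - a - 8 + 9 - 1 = 7*a^2 + 7*a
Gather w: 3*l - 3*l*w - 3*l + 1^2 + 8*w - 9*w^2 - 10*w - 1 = -9*w^2 + w*(-3*l - 2)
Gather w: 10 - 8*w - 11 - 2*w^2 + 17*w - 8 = -2*w^2 + 9*w - 9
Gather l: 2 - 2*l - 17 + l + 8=-l - 7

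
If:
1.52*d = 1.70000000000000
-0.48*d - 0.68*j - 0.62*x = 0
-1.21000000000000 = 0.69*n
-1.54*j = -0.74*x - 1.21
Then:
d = 1.12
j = 0.24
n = -1.75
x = -1.13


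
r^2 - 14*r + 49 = (r - 7)^2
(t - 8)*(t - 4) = t^2 - 12*t + 32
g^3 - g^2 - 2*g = g*(g - 2)*(g + 1)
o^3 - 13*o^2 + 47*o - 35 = (o - 7)*(o - 5)*(o - 1)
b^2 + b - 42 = (b - 6)*(b + 7)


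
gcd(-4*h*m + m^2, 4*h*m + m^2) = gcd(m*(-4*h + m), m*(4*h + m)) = m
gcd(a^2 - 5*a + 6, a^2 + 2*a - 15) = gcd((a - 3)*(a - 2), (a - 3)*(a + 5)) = a - 3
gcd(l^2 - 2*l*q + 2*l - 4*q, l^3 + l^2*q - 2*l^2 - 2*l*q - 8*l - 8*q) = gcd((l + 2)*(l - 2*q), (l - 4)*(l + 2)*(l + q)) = l + 2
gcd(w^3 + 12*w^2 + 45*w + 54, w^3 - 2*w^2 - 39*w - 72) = w^2 + 6*w + 9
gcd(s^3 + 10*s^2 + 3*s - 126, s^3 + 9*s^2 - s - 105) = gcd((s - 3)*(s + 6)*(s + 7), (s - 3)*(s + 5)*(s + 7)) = s^2 + 4*s - 21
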